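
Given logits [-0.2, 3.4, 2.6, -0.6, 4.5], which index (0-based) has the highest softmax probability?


Softmax is a monotonic transformation, so it preserves the argmax.
We need to find the index of the maximum logit.
Index 0: -0.2
Index 1: 3.4
Index 2: 2.6
Index 3: -0.6
Index 4: 4.5
Maximum logit = 4.5 at index 4

4


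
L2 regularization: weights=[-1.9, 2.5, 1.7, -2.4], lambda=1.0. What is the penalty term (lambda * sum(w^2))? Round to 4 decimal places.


Squaring each weight:
(-1.9)^2 = 3.61
2.5^2 = 6.25
1.7^2 = 2.89
(-2.4)^2 = 5.76
Sum of squares = 18.51
Penalty = 1.0 * 18.51 = 18.5100

18.5100


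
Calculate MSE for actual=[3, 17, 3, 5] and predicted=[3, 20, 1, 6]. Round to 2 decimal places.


Differences: [0, -3, 2, -1]
Squared errors: [0, 9, 4, 1]
Sum of squared errors = 14
MSE = 14 / 4 = 3.50

3.50


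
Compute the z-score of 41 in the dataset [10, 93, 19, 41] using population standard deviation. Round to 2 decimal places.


Mean = (10 + 93 + 19 + 41) / 4 = 40.75
Variance = sum((x_i - mean)^2) / n = 1037.1875
Std = sqrt(1037.1875) = 32.2054
Z = (x - mean) / std
= (41 - 40.75) / 32.2054
= 0.25 / 32.2054
= 0.01

0.01


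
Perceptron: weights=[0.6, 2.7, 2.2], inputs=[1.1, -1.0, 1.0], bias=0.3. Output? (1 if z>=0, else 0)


z = w . x + b
= 0.6*1.1 + 2.7*-1.0 + 2.2*1.0 + 0.3
= 0.66 + -2.7 + 2.2 + 0.3
= 0.16 + 0.3
= 0.46
Since z = 0.46 >= 0, output = 1

1


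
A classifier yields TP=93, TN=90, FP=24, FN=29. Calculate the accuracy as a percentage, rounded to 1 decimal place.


Accuracy = (TP + TN) / (TP + TN + FP + FN) * 100
= (93 + 90) / (93 + 90 + 24 + 29)
= 183 / 236
= 0.7754
= 77.5%

77.5


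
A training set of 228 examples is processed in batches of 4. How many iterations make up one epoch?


Iterations per epoch = dataset_size / batch_size
= 228 / 4
= 57

57


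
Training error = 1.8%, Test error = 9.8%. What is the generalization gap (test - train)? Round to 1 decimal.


Generalization gap = test_error - train_error
= 9.8 - 1.8
= 8.0%
A moderate gap.

8.0


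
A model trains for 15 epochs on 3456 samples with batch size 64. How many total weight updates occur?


Iterations per epoch = 3456 / 64 = 54
Total updates = iterations_per_epoch * epochs
= 54 * 15
= 810

810


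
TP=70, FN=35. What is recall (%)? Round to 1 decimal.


Recall = TP / (TP + FN) * 100
= 70 / (70 + 35)
= 70 / 105
= 0.6667
= 66.7%

66.7


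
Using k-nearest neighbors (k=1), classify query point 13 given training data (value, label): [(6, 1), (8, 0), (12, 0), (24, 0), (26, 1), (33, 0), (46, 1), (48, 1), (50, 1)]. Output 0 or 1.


Distances from query 13:
Point 12 (class 0): distance = 1
K=1 nearest neighbors: classes = [0]
Votes for class 1: 0 / 1
Majority vote => class 0

0


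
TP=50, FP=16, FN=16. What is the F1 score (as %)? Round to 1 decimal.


Precision = TP / (TP + FP) = 50 / 66 = 0.7576
Recall = TP / (TP + FN) = 50 / 66 = 0.7576
F1 = 2 * P * R / (P + R)
= 2 * 0.7576 * 0.7576 / (0.7576 + 0.7576)
= 1.1478 / 1.5152
= 0.7576
As percentage: 75.8%

75.8


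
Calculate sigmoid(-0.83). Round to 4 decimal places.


sigmoid(z) = 1 / (1 + exp(-z))
exp(-(-0.83)) = exp(0.83) = 2.2933
1 + 2.2933 = 3.2933
1 / 3.2933 = 0.3036

0.3036


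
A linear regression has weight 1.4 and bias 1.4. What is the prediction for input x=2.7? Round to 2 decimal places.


y = 1.4 * 2.7 + (1.4)
= 3.78 + (1.4)
= 5.18

5.18


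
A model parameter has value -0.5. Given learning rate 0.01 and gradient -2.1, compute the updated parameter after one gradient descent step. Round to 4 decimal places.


w_new = w_old - lr * gradient
= -0.5 - 0.01 * -2.1
= -0.5 - (-0.021)
= -0.4790

-0.4790


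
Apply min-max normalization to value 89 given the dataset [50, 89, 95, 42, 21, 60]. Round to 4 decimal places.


Min = 21, Max = 95
Range = 95 - 21 = 74
Scaled = (x - min) / (max - min)
= (89 - 21) / 74
= 68 / 74
= 0.9189

0.9189


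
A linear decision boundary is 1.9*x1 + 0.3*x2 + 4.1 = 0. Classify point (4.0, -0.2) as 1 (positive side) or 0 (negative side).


Compute 1.9 * 4.0 + 0.3 * -0.2 + 4.1
= 7.6 + -0.06 + 4.1
= 11.64
Since 11.64 >= 0, the point is on the positive side.

1


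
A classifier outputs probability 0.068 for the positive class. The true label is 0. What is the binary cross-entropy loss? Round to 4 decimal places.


For y=0: Loss = -log(1-p)
= -log(1 - 0.068)
= -log(0.932)
= -(-0.0704)
= 0.0704

0.0704


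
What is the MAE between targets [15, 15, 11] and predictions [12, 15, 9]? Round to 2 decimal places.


Absolute errors: [3, 0, 2]
Sum of absolute errors = 5
MAE = 5 / 3 = 1.67

1.67


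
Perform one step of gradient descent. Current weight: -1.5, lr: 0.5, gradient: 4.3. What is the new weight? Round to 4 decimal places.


w_new = w_old - lr * gradient
= -1.5 - 0.5 * 4.3
= -1.5 - (2.15)
= -3.6500

-3.6500


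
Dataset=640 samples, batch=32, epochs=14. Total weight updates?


Iterations per epoch = 640 / 32 = 20
Total updates = iterations_per_epoch * epochs
= 20 * 14
= 280

280


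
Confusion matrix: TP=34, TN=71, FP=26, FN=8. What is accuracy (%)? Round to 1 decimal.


Accuracy = (TP + TN) / (TP + TN + FP + FN) * 100
= (34 + 71) / (34 + 71 + 26 + 8)
= 105 / 139
= 0.7554
= 75.5%

75.5


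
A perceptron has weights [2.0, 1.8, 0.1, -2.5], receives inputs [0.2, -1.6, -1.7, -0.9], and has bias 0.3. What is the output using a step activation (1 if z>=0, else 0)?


z = w . x + b
= 2.0*0.2 + 1.8*-1.6 + 0.1*-1.7 + -2.5*-0.9 + 0.3
= 0.4 + -2.88 + -0.17 + 2.25 + 0.3
= -0.4 + 0.3
= -0.1
Since z = -0.1 < 0, output = 0

0


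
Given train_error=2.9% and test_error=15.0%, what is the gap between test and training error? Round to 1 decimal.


Generalization gap = test_error - train_error
= 15.0 - 2.9
= 12.1%
A large gap suggests overfitting.

12.1


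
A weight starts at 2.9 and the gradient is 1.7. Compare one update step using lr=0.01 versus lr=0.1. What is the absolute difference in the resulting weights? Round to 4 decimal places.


With lr=0.01: w_new = 2.9 - 0.01 * 1.7 = 2.883
With lr=0.1: w_new = 2.9 - 0.1 * 1.7 = 2.73
Absolute difference = |2.883 - 2.73|
= 0.1530

0.1530


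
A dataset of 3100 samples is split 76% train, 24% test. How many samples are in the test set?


Train samples = 3100 * 76% = 2356
Test samples = 3100 - 2356
= 744

744


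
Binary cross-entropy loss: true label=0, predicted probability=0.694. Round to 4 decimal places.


For y=0: Loss = -log(1-p)
= -log(1 - 0.694)
= -log(0.306)
= -(-1.1842)
= 1.1842

1.1842


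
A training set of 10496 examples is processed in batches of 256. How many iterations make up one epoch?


Iterations per epoch = dataset_size / batch_size
= 10496 / 256
= 41

41


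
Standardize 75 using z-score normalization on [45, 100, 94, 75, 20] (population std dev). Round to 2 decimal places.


Mean = (45 + 100 + 94 + 75 + 20) / 5 = 66.8
Variance = sum((x_i - mean)^2) / n = 914.96
Std = sqrt(914.96) = 30.2483
Z = (x - mean) / std
= (75 - 66.8) / 30.2483
= 8.2 / 30.2483
= 0.27

0.27


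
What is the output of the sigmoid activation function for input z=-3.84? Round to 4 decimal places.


sigmoid(z) = 1 / (1 + exp(-z))
exp(-(-3.84)) = exp(3.84) = 46.5255
1 + 46.5255 = 47.5255
1 / 47.5255 = 0.0210

0.0210


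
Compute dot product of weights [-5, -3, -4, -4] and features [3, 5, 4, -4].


Element-wise products:
-5 * 3 = -15
-3 * 5 = -15
-4 * 4 = -16
-4 * -4 = 16
Sum = -15 + -15 + -16 + 16
= -30

-30


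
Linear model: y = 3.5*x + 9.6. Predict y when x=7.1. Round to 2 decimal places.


y = 3.5 * 7.1 + (9.6)
= 24.85 + (9.6)
= 34.45

34.45


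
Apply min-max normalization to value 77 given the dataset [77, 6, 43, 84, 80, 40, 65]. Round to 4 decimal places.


Min = 6, Max = 84
Range = 84 - 6 = 78
Scaled = (x - min) / (max - min)
= (77 - 6) / 78
= 71 / 78
= 0.9103

0.9103


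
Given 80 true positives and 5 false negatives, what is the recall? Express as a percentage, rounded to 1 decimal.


Recall = TP / (TP + FN) * 100
= 80 / (80 + 5)
= 80 / 85
= 0.9412
= 94.1%

94.1


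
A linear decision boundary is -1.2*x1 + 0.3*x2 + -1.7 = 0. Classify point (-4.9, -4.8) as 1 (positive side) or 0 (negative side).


Compute -1.2 * -4.9 + 0.3 * -4.8 + -1.7
= 5.88 + -1.44 + -1.7
= 2.74
Since 2.74 >= 0, the point is on the positive side.

1


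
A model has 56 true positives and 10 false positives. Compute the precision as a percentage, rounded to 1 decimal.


Precision = TP / (TP + FP) * 100
= 56 / (56 + 10)
= 56 / 66
= 0.8485
= 84.8%

84.8


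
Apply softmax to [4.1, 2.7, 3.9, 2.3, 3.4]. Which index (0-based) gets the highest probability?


Softmax is a monotonic transformation, so it preserves the argmax.
We need to find the index of the maximum logit.
Index 0: 4.1
Index 1: 2.7
Index 2: 3.9
Index 3: 2.3
Index 4: 3.4
Maximum logit = 4.1 at index 0

0


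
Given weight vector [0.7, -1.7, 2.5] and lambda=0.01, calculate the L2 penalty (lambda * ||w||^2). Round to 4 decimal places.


Squaring each weight:
0.7^2 = 0.49
(-1.7)^2 = 2.89
2.5^2 = 6.25
Sum of squares = 9.63
Penalty = 0.01 * 9.63 = 0.0963

0.0963


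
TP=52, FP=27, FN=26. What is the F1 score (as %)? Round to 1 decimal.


Precision = TP / (TP + FP) = 52 / 79 = 0.6582
Recall = TP / (TP + FN) = 52 / 78 = 0.6667
F1 = 2 * P * R / (P + R)
= 2 * 0.6582 * 0.6667 / (0.6582 + 0.6667)
= 0.8776 / 1.3249
= 0.6624
As percentage: 66.2%

66.2


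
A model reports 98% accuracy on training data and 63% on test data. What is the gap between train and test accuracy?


Gap = train_accuracy - test_accuracy
= 98 - 63
= 35%
This large gap strongly indicates overfitting.

35


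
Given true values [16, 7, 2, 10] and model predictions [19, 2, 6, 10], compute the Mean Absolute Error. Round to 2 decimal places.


Absolute errors: [3, 5, 4, 0]
Sum of absolute errors = 12
MAE = 12 / 4 = 3.00

3.00


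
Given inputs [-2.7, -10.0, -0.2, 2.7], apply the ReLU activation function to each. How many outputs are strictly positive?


ReLU(x) = max(0, x) for each element:
ReLU(-2.7) = 0
ReLU(-10.0) = 0
ReLU(-0.2) = 0
ReLU(2.7) = 2.7
Active neurons (>0): 1

1


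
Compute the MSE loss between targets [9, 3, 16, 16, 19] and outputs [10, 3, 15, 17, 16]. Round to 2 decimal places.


Differences: [-1, 0, 1, -1, 3]
Squared errors: [1, 0, 1, 1, 9]
Sum of squared errors = 12
MSE = 12 / 5 = 2.40

2.40


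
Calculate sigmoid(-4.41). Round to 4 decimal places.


sigmoid(z) = 1 / (1 + exp(-z))
exp(-(-4.41)) = exp(4.41) = 82.2695
1 + 82.2695 = 83.2695
1 / 83.2695 = 0.0120

0.0120


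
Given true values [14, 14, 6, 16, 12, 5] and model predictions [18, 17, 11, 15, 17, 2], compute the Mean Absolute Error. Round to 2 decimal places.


Absolute errors: [4, 3, 5, 1, 5, 3]
Sum of absolute errors = 21
MAE = 21 / 6 = 3.50

3.50


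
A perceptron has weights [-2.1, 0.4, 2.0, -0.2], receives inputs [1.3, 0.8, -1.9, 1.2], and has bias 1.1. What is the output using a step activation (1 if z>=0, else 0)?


z = w . x + b
= -2.1*1.3 + 0.4*0.8 + 2.0*-1.9 + -0.2*1.2 + 1.1
= -2.73 + 0.32 + -3.8 + -0.24 + 1.1
= -6.45 + 1.1
= -5.35
Since z = -5.35 < 0, output = 0

0


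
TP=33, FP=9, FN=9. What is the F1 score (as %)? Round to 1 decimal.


Precision = TP / (TP + FP) = 33 / 42 = 0.7857
Recall = TP / (TP + FN) = 33 / 42 = 0.7857
F1 = 2 * P * R / (P + R)
= 2 * 0.7857 * 0.7857 / (0.7857 + 0.7857)
= 1.2347 / 1.5714
= 0.7857
As percentage: 78.6%

78.6


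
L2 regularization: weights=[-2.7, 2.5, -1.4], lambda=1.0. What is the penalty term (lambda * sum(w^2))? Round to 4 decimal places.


Squaring each weight:
(-2.7)^2 = 7.29
2.5^2 = 6.25
(-1.4)^2 = 1.96
Sum of squares = 15.5
Penalty = 1.0 * 15.5 = 15.5000

15.5000


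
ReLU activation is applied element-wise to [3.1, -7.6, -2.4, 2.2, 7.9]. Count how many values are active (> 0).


ReLU(x) = max(0, x) for each element:
ReLU(3.1) = 3.1
ReLU(-7.6) = 0
ReLU(-2.4) = 0
ReLU(2.2) = 2.2
ReLU(7.9) = 7.9
Active neurons (>0): 3

3


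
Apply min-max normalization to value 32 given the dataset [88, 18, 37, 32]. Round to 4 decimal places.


Min = 18, Max = 88
Range = 88 - 18 = 70
Scaled = (x - min) / (max - min)
= (32 - 18) / 70
= 14 / 70
= 0.2000

0.2000


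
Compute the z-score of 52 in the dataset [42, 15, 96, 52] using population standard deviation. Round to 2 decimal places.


Mean = (42 + 15 + 96 + 52) / 4 = 51.25
Variance = sum((x_i - mean)^2) / n = 850.6875
Std = sqrt(850.6875) = 29.1665
Z = (x - mean) / std
= (52 - 51.25) / 29.1665
= 0.75 / 29.1665
= 0.03

0.03


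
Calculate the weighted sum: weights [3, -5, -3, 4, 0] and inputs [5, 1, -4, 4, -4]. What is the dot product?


Element-wise products:
3 * 5 = 15
-5 * 1 = -5
-3 * -4 = 12
4 * 4 = 16
0 * -4 = 0
Sum = 15 + -5 + 12 + 16 + 0
= 38

38


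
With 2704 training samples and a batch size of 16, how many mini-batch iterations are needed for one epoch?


Iterations per epoch = dataset_size / batch_size
= 2704 / 16
= 169

169


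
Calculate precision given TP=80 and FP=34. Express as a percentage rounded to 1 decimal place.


Precision = TP / (TP + FP) * 100
= 80 / (80 + 34)
= 80 / 114
= 0.7018
= 70.2%

70.2


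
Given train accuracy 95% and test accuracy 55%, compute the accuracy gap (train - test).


Gap = train_accuracy - test_accuracy
= 95 - 55
= 40%
This large gap strongly indicates overfitting.

40


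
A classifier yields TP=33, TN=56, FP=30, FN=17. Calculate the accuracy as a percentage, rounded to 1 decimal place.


Accuracy = (TP + TN) / (TP + TN + FP + FN) * 100
= (33 + 56) / (33 + 56 + 30 + 17)
= 89 / 136
= 0.6544
= 65.4%

65.4


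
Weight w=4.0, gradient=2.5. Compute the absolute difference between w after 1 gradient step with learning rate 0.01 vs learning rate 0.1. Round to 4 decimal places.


With lr=0.01: w_new = 4.0 - 0.01 * 2.5 = 3.975
With lr=0.1: w_new = 4.0 - 0.1 * 2.5 = 3.75
Absolute difference = |3.975 - 3.75|
= 0.2250

0.2250


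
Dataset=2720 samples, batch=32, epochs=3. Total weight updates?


Iterations per epoch = 2720 / 32 = 85
Total updates = iterations_per_epoch * epochs
= 85 * 3
= 255

255


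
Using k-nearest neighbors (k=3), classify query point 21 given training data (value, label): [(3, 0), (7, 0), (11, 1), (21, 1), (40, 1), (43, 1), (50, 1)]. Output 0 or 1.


Distances from query 21:
Point 21 (class 1): distance = 0
Point 11 (class 1): distance = 10
Point 7 (class 0): distance = 14
K=3 nearest neighbors: classes = [1, 1, 0]
Votes for class 1: 2 / 3
Majority vote => class 1

1


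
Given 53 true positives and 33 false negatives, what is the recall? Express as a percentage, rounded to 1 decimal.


Recall = TP / (TP + FN) * 100
= 53 / (53 + 33)
= 53 / 86
= 0.6163
= 61.6%

61.6


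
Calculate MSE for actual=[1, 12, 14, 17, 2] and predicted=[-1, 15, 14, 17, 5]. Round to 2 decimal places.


Differences: [2, -3, 0, 0, -3]
Squared errors: [4, 9, 0, 0, 9]
Sum of squared errors = 22
MSE = 22 / 5 = 4.40

4.40


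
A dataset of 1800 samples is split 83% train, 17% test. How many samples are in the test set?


Train samples = 1800 * 83% = 1494
Test samples = 1800 - 1494
= 306

306


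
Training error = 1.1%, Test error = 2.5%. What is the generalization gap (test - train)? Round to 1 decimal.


Generalization gap = test_error - train_error
= 2.5 - 1.1
= 1.4%
A small gap suggests good generalization.

1.4


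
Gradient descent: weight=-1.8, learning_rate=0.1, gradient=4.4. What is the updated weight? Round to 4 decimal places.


w_new = w_old - lr * gradient
= -1.8 - 0.1 * 4.4
= -1.8 - (0.44)
= -2.2400

-2.2400


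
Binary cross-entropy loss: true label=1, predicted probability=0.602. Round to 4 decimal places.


For y=1: Loss = -log(p)
= -log(0.602)
= -(-0.5075)
= 0.5075

0.5075


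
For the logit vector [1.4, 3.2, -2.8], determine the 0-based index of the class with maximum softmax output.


Softmax is a monotonic transformation, so it preserves the argmax.
We need to find the index of the maximum logit.
Index 0: 1.4
Index 1: 3.2
Index 2: -2.8
Maximum logit = 3.2 at index 1

1


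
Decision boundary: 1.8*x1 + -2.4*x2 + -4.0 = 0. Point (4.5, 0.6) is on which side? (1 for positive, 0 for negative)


Compute 1.8 * 4.5 + -2.4 * 0.6 + -4.0
= 8.1 + -1.44 + -4.0
= 2.66
Since 2.66 >= 0, the point is on the positive side.

1


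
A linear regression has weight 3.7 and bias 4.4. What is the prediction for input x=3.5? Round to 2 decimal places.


y = 3.7 * 3.5 + (4.4)
= 12.95 + (4.4)
= 17.35

17.35


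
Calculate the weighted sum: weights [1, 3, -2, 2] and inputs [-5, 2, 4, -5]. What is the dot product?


Element-wise products:
1 * -5 = -5
3 * 2 = 6
-2 * 4 = -8
2 * -5 = -10
Sum = -5 + 6 + -8 + -10
= -17

-17


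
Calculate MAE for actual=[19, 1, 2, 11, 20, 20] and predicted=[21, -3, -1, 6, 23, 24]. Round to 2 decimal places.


Absolute errors: [2, 4, 3, 5, 3, 4]
Sum of absolute errors = 21
MAE = 21 / 6 = 3.50

3.50


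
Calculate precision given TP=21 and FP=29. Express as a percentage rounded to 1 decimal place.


Precision = TP / (TP + FP) * 100
= 21 / (21 + 29)
= 21 / 50
= 0.42
= 42.0%

42.0


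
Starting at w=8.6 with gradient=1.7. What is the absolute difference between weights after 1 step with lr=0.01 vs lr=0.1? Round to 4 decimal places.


With lr=0.01: w_new = 8.6 - 0.01 * 1.7 = 8.583
With lr=0.1: w_new = 8.6 - 0.1 * 1.7 = 8.43
Absolute difference = |8.583 - 8.43|
= 0.1530

0.1530


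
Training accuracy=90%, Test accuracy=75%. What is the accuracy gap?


Gap = train_accuracy - test_accuracy
= 90 - 75
= 15%
This gap suggests the model is overfitting.

15


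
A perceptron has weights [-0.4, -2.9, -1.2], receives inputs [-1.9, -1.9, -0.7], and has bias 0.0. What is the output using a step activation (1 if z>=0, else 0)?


z = w . x + b
= -0.4*-1.9 + -2.9*-1.9 + -1.2*-0.7 + 0.0
= 0.76 + 5.51 + 0.84 + 0.0
= 7.11 + 0.0
= 7.11
Since z = 7.11 >= 0, output = 1

1


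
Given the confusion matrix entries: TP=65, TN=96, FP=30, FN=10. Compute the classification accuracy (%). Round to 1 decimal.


Accuracy = (TP + TN) / (TP + TN + FP + FN) * 100
= (65 + 96) / (65 + 96 + 30 + 10)
= 161 / 201
= 0.801
= 80.1%

80.1


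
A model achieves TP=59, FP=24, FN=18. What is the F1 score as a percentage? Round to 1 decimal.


Precision = TP / (TP + FP) = 59 / 83 = 0.7108
Recall = TP / (TP + FN) = 59 / 77 = 0.7662
F1 = 2 * P * R / (P + R)
= 2 * 0.7108 * 0.7662 / (0.7108 + 0.7662)
= 1.0893 / 1.4771
= 0.7375
As percentage: 73.8%

73.8


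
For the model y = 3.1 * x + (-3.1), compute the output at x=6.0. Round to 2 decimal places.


y = 3.1 * 6.0 + (-3.1)
= 18.6 + (-3.1)
= 15.50

15.50


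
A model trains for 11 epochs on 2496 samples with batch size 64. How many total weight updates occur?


Iterations per epoch = 2496 / 64 = 39
Total updates = iterations_per_epoch * epochs
= 39 * 11
= 429

429


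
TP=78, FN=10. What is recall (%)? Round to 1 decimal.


Recall = TP / (TP + FN) * 100
= 78 / (78 + 10)
= 78 / 88
= 0.8864
= 88.6%

88.6


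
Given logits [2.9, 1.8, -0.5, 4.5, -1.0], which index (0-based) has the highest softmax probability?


Softmax is a monotonic transformation, so it preserves the argmax.
We need to find the index of the maximum logit.
Index 0: 2.9
Index 1: 1.8
Index 2: -0.5
Index 3: 4.5
Index 4: -1.0
Maximum logit = 4.5 at index 3

3


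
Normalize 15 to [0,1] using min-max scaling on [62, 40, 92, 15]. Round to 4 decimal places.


Min = 15, Max = 92
Range = 92 - 15 = 77
Scaled = (x - min) / (max - min)
= (15 - 15) / 77
= 0 / 77
= 0.0000

0.0000


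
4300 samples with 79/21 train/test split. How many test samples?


Train samples = 4300 * 79% = 3397
Test samples = 4300 - 3397
= 903

903


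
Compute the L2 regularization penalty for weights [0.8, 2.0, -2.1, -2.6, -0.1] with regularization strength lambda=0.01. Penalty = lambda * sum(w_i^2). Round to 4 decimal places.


Squaring each weight:
0.8^2 = 0.64
2.0^2 = 4.0
(-2.1)^2 = 4.41
(-2.6)^2 = 6.76
(-0.1)^2 = 0.01
Sum of squares = 15.82
Penalty = 0.01 * 15.82 = 0.1582

0.1582


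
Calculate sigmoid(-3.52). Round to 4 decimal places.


sigmoid(z) = 1 / (1 + exp(-z))
exp(-(-3.52)) = exp(3.52) = 33.7844
1 + 33.7844 = 34.7844
1 / 34.7844 = 0.0287

0.0287


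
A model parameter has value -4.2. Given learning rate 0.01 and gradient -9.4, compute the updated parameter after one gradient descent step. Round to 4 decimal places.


w_new = w_old - lr * gradient
= -4.2 - 0.01 * -9.4
= -4.2 - (-0.094)
= -4.1060

-4.1060


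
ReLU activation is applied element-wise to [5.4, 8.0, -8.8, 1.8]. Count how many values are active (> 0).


ReLU(x) = max(0, x) for each element:
ReLU(5.4) = 5.4
ReLU(8.0) = 8.0
ReLU(-8.8) = 0
ReLU(1.8) = 1.8
Active neurons (>0): 3

3


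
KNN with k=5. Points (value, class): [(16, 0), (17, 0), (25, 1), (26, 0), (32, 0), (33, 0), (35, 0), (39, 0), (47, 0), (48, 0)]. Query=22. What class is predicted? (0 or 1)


Distances from query 22:
Point 25 (class 1): distance = 3
Point 26 (class 0): distance = 4
Point 17 (class 0): distance = 5
Point 16 (class 0): distance = 6
Point 32 (class 0): distance = 10
K=5 nearest neighbors: classes = [1, 0, 0, 0, 0]
Votes for class 1: 1 / 5
Majority vote => class 0

0


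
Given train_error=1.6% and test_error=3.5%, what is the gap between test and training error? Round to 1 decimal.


Generalization gap = test_error - train_error
= 3.5 - 1.6
= 1.9%
A small gap suggests good generalization.

1.9


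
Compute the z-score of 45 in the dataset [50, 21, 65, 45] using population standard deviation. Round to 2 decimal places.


Mean = (50 + 21 + 65 + 45) / 4 = 45.25
Variance = sum((x_i - mean)^2) / n = 250.1875
Std = sqrt(250.1875) = 15.8173
Z = (x - mean) / std
= (45 - 45.25) / 15.8173
= -0.25 / 15.8173
= -0.02

-0.02


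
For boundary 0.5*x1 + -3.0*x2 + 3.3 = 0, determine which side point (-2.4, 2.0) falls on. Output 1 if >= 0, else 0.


Compute 0.5 * -2.4 + -3.0 * 2.0 + 3.3
= -1.2 + -6.0 + 3.3
= -3.9
Since -3.9 < 0, the point is on the negative side.

0


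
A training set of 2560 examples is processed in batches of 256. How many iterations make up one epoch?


Iterations per epoch = dataset_size / batch_size
= 2560 / 256
= 10

10


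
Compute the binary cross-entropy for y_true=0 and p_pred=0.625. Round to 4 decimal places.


For y=0: Loss = -log(1-p)
= -log(1 - 0.625)
= -log(0.375)
= -(-0.9808)
= 0.9808

0.9808


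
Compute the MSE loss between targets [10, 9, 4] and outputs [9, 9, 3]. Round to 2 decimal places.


Differences: [1, 0, 1]
Squared errors: [1, 0, 1]
Sum of squared errors = 2
MSE = 2 / 3 = 0.67

0.67


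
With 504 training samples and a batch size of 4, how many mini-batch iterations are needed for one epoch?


Iterations per epoch = dataset_size / batch_size
= 504 / 4
= 126

126


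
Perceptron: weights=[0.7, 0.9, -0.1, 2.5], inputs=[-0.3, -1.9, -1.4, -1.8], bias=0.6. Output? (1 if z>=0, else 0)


z = w . x + b
= 0.7*-0.3 + 0.9*-1.9 + -0.1*-1.4 + 2.5*-1.8 + 0.6
= -0.21 + -1.71 + 0.14 + -4.5 + 0.6
= -6.28 + 0.6
= -5.68
Since z = -5.68 < 0, output = 0

0


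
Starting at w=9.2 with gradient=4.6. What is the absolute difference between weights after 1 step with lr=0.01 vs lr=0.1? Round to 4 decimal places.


With lr=0.01: w_new = 9.2 - 0.01 * 4.6 = 9.154
With lr=0.1: w_new = 9.2 - 0.1 * 4.6 = 8.74
Absolute difference = |9.154 - 8.74|
= 0.4140

0.4140


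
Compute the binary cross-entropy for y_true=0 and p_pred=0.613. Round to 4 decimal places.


For y=0: Loss = -log(1-p)
= -log(1 - 0.613)
= -log(0.387)
= -(-0.9493)
= 0.9493

0.9493


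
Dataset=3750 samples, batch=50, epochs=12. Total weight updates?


Iterations per epoch = 3750 / 50 = 75
Total updates = iterations_per_epoch * epochs
= 75 * 12
= 900

900


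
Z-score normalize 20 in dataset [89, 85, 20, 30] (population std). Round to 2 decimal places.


Mean = (89 + 85 + 20 + 30) / 4 = 56.0
Variance = sum((x_i - mean)^2) / n = 975.5
Std = sqrt(975.5) = 31.233
Z = (x - mean) / std
= (20 - 56.0) / 31.233
= -36.0 / 31.233
= -1.15

-1.15


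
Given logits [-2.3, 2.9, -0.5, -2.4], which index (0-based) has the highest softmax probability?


Softmax is a monotonic transformation, so it preserves the argmax.
We need to find the index of the maximum logit.
Index 0: -2.3
Index 1: 2.9
Index 2: -0.5
Index 3: -2.4
Maximum logit = 2.9 at index 1

1


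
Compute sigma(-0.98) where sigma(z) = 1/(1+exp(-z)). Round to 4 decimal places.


sigmoid(z) = 1 / (1 + exp(-z))
exp(-(-0.98)) = exp(0.98) = 2.6645
1 + 2.6645 = 3.6645
1 / 3.6645 = 0.2729

0.2729


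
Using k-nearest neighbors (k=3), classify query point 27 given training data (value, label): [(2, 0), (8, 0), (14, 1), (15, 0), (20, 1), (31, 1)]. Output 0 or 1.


Distances from query 27:
Point 31 (class 1): distance = 4
Point 20 (class 1): distance = 7
Point 15 (class 0): distance = 12
K=3 nearest neighbors: classes = [1, 1, 0]
Votes for class 1: 2 / 3
Majority vote => class 1

1


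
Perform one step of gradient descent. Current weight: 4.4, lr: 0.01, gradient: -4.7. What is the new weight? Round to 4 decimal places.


w_new = w_old - lr * gradient
= 4.4 - 0.01 * -4.7
= 4.4 - (-0.047)
= 4.4470

4.4470


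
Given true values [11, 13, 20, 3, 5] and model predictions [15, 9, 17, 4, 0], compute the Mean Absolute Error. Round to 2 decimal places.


Absolute errors: [4, 4, 3, 1, 5]
Sum of absolute errors = 17
MAE = 17 / 5 = 3.40

3.40


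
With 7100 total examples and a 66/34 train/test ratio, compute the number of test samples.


Train samples = 7100 * 66% = 4686
Test samples = 7100 - 4686
= 2414

2414


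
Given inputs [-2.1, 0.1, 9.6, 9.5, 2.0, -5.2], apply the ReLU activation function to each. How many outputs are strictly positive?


ReLU(x) = max(0, x) for each element:
ReLU(-2.1) = 0
ReLU(0.1) = 0.1
ReLU(9.6) = 9.6
ReLU(9.5) = 9.5
ReLU(2.0) = 2.0
ReLU(-5.2) = 0
Active neurons (>0): 4

4


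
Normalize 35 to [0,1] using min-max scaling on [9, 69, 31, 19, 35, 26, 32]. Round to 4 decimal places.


Min = 9, Max = 69
Range = 69 - 9 = 60
Scaled = (x - min) / (max - min)
= (35 - 9) / 60
= 26 / 60
= 0.4333

0.4333


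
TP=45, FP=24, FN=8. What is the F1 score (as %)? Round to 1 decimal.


Precision = TP / (TP + FP) = 45 / 69 = 0.6522
Recall = TP / (TP + FN) = 45 / 53 = 0.8491
F1 = 2 * P * R / (P + R)
= 2 * 0.6522 * 0.8491 / (0.6522 + 0.8491)
= 1.1075 / 1.5012
= 0.7377
As percentage: 73.8%

73.8


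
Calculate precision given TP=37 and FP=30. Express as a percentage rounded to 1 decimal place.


Precision = TP / (TP + FP) * 100
= 37 / (37 + 30)
= 37 / 67
= 0.5522
= 55.2%

55.2


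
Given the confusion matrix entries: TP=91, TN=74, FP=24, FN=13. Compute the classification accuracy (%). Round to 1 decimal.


Accuracy = (TP + TN) / (TP + TN + FP + FN) * 100
= (91 + 74) / (91 + 74 + 24 + 13)
= 165 / 202
= 0.8168
= 81.7%

81.7


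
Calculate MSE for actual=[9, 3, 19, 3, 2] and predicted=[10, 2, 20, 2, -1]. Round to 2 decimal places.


Differences: [-1, 1, -1, 1, 3]
Squared errors: [1, 1, 1, 1, 9]
Sum of squared errors = 13
MSE = 13 / 5 = 2.60

2.60


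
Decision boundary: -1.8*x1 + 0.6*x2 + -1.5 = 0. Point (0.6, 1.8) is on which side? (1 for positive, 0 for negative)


Compute -1.8 * 0.6 + 0.6 * 1.8 + -1.5
= -1.08 + 1.08 + -1.5
= -1.5
Since -1.5 < 0, the point is on the negative side.

0


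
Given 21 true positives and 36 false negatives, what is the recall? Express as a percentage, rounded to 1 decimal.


Recall = TP / (TP + FN) * 100
= 21 / (21 + 36)
= 21 / 57
= 0.3684
= 36.8%

36.8


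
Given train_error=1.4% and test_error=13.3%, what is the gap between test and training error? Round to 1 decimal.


Generalization gap = test_error - train_error
= 13.3 - 1.4
= 11.9%
A large gap suggests overfitting.

11.9


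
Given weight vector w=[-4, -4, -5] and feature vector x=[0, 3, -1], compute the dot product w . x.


Element-wise products:
-4 * 0 = 0
-4 * 3 = -12
-5 * -1 = 5
Sum = 0 + -12 + 5
= -7

-7


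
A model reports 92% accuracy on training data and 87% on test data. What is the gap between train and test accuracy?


Gap = train_accuracy - test_accuracy
= 92 - 87
= 5%
This moderate gap may indicate mild overfitting.

5


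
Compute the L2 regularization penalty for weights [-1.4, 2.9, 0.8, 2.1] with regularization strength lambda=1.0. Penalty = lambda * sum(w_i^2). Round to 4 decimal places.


Squaring each weight:
(-1.4)^2 = 1.96
2.9^2 = 8.41
0.8^2 = 0.64
2.1^2 = 4.41
Sum of squares = 15.42
Penalty = 1.0 * 15.42 = 15.4200

15.4200


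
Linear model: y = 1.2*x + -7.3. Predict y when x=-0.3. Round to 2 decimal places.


y = 1.2 * -0.3 + (-7.3)
= -0.36 + (-7.3)
= -7.66

-7.66


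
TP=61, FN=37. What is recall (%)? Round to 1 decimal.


Recall = TP / (TP + FN) * 100
= 61 / (61 + 37)
= 61 / 98
= 0.6224
= 62.2%

62.2


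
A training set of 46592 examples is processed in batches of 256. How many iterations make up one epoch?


Iterations per epoch = dataset_size / batch_size
= 46592 / 256
= 182

182


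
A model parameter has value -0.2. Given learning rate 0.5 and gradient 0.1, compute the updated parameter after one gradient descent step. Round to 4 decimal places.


w_new = w_old - lr * gradient
= -0.2 - 0.5 * 0.1
= -0.2 - (0.05)
= -0.2500

-0.2500


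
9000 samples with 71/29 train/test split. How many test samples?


Train samples = 9000 * 71% = 6390
Test samples = 9000 - 6390
= 2610

2610


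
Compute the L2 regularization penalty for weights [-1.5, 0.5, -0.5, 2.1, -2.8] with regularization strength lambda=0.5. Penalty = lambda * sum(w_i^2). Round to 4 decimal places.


Squaring each weight:
(-1.5)^2 = 2.25
0.5^2 = 0.25
(-0.5)^2 = 0.25
2.1^2 = 4.41
(-2.8)^2 = 7.84
Sum of squares = 15.0
Penalty = 0.5 * 15.0 = 7.5000

7.5000


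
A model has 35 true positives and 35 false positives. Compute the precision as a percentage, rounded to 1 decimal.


Precision = TP / (TP + FP) * 100
= 35 / (35 + 35)
= 35 / 70
= 0.5
= 50.0%

50.0


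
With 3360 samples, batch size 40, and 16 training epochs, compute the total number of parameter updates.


Iterations per epoch = 3360 / 40 = 84
Total updates = iterations_per_epoch * epochs
= 84 * 16
= 1344

1344


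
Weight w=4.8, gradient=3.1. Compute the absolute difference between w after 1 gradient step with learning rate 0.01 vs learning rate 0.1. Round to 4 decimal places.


With lr=0.01: w_new = 4.8 - 0.01 * 3.1 = 4.769
With lr=0.1: w_new = 4.8 - 0.1 * 3.1 = 4.49
Absolute difference = |4.769 - 4.49|
= 0.2790

0.2790


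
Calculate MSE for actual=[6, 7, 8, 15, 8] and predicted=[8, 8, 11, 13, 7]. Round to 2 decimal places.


Differences: [-2, -1, -3, 2, 1]
Squared errors: [4, 1, 9, 4, 1]
Sum of squared errors = 19
MSE = 19 / 5 = 3.80

3.80


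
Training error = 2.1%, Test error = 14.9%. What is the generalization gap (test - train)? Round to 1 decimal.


Generalization gap = test_error - train_error
= 14.9 - 2.1
= 12.8%
A large gap suggests overfitting.

12.8


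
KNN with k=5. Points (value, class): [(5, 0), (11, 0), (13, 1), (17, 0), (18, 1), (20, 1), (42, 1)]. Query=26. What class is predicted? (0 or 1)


Distances from query 26:
Point 20 (class 1): distance = 6
Point 18 (class 1): distance = 8
Point 17 (class 0): distance = 9
Point 13 (class 1): distance = 13
Point 11 (class 0): distance = 15
K=5 nearest neighbors: classes = [1, 1, 0, 1, 0]
Votes for class 1: 3 / 5
Majority vote => class 1

1


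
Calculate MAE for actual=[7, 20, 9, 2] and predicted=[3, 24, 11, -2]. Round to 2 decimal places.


Absolute errors: [4, 4, 2, 4]
Sum of absolute errors = 14
MAE = 14 / 4 = 3.50

3.50


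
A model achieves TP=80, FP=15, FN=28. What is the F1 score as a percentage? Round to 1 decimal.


Precision = TP / (TP + FP) = 80 / 95 = 0.8421
Recall = TP / (TP + FN) = 80 / 108 = 0.7407
F1 = 2 * P * R / (P + R)
= 2 * 0.8421 * 0.7407 / (0.8421 + 0.7407)
= 1.2476 / 1.5828
= 0.7882
As percentage: 78.8%

78.8


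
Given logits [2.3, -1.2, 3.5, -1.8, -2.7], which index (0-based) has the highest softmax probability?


Softmax is a monotonic transformation, so it preserves the argmax.
We need to find the index of the maximum logit.
Index 0: 2.3
Index 1: -1.2
Index 2: 3.5
Index 3: -1.8
Index 4: -2.7
Maximum logit = 3.5 at index 2

2


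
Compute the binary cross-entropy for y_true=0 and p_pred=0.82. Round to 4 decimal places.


For y=0: Loss = -log(1-p)
= -log(1 - 0.82)
= -log(0.18)
= -(-1.7148)
= 1.7148

1.7148


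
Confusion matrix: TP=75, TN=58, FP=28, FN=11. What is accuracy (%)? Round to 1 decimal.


Accuracy = (TP + TN) / (TP + TN + FP + FN) * 100
= (75 + 58) / (75 + 58 + 28 + 11)
= 133 / 172
= 0.7733
= 77.3%

77.3


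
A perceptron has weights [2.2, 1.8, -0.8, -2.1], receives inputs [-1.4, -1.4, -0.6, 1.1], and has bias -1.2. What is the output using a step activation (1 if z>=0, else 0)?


z = w . x + b
= 2.2*-1.4 + 1.8*-1.4 + -0.8*-0.6 + -2.1*1.1 + -1.2
= -3.08 + -2.52 + 0.48 + -2.31 + -1.2
= -7.43 + -1.2
= -8.63
Since z = -8.63 < 0, output = 0

0


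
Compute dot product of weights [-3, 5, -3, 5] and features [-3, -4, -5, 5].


Element-wise products:
-3 * -3 = 9
5 * -4 = -20
-3 * -5 = 15
5 * 5 = 25
Sum = 9 + -20 + 15 + 25
= 29

29


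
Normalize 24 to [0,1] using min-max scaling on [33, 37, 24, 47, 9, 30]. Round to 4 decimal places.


Min = 9, Max = 47
Range = 47 - 9 = 38
Scaled = (x - min) / (max - min)
= (24 - 9) / 38
= 15 / 38
= 0.3947

0.3947


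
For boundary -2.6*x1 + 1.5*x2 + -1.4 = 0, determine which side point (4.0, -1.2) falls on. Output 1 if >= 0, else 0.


Compute -2.6 * 4.0 + 1.5 * -1.2 + -1.4
= -10.4 + -1.8 + -1.4
= -13.6
Since -13.6 < 0, the point is on the negative side.

0


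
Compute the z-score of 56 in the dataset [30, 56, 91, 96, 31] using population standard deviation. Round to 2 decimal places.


Mean = (30 + 56 + 91 + 96 + 31) / 5 = 60.8
Variance = sum((x_i - mean)^2) / n = 802.16
Std = sqrt(802.16) = 28.3224
Z = (x - mean) / std
= (56 - 60.8) / 28.3224
= -4.8 / 28.3224
= -0.17

-0.17


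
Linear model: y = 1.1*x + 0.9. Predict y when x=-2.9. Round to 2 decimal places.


y = 1.1 * -2.9 + (0.9)
= -3.19 + (0.9)
= -2.29

-2.29


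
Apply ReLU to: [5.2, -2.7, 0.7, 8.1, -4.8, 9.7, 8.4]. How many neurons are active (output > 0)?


ReLU(x) = max(0, x) for each element:
ReLU(5.2) = 5.2
ReLU(-2.7) = 0
ReLU(0.7) = 0.7
ReLU(8.1) = 8.1
ReLU(-4.8) = 0
ReLU(9.7) = 9.7
ReLU(8.4) = 8.4
Active neurons (>0): 5

5


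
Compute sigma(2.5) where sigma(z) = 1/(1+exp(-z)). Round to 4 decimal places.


sigmoid(z) = 1 / (1 + exp(-z))
exp(-(2.5)) = exp(-2.5) = 0.0821
1 + 0.0821 = 1.0821
1 / 1.0821 = 0.9241

0.9241


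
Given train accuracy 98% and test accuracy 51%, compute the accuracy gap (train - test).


Gap = train_accuracy - test_accuracy
= 98 - 51
= 47%
This large gap strongly indicates overfitting.

47


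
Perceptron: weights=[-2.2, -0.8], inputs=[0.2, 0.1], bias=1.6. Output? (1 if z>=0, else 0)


z = w . x + b
= -2.2*0.2 + -0.8*0.1 + 1.6
= -0.44 + -0.08 + 1.6
= -0.52 + 1.6
= 1.08
Since z = 1.08 >= 0, output = 1

1


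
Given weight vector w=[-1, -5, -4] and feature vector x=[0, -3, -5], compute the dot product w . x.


Element-wise products:
-1 * 0 = 0
-5 * -3 = 15
-4 * -5 = 20
Sum = 0 + 15 + 20
= 35

35


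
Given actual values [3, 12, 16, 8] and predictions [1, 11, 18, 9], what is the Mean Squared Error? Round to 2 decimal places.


Differences: [2, 1, -2, -1]
Squared errors: [4, 1, 4, 1]
Sum of squared errors = 10
MSE = 10 / 4 = 2.50

2.50


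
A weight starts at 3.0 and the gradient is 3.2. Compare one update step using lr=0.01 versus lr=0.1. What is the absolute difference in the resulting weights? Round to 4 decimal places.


With lr=0.01: w_new = 3.0 - 0.01 * 3.2 = 2.968
With lr=0.1: w_new = 3.0 - 0.1 * 3.2 = 2.68
Absolute difference = |2.968 - 2.68|
= 0.2880

0.2880


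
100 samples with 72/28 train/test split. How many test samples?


Train samples = 100 * 72% = 72
Test samples = 100 - 72
= 28

28


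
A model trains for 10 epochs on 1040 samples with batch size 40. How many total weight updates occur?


Iterations per epoch = 1040 / 40 = 26
Total updates = iterations_per_epoch * epochs
= 26 * 10
= 260

260


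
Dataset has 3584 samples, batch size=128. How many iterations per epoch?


Iterations per epoch = dataset_size / batch_size
= 3584 / 128
= 28

28


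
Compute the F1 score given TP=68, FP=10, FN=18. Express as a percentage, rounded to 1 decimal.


Precision = TP / (TP + FP) = 68 / 78 = 0.8718
Recall = TP / (TP + FN) = 68 / 86 = 0.7907
F1 = 2 * P * R / (P + R)
= 2 * 0.8718 * 0.7907 / (0.8718 + 0.7907)
= 1.3787 / 1.6625
= 0.8293
As percentage: 82.9%

82.9


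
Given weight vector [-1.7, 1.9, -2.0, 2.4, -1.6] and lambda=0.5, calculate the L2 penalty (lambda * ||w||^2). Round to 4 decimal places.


Squaring each weight:
(-1.7)^2 = 2.89
1.9^2 = 3.61
(-2.0)^2 = 4.0
2.4^2 = 5.76
(-1.6)^2 = 2.56
Sum of squares = 18.82
Penalty = 0.5 * 18.82 = 9.4100

9.4100


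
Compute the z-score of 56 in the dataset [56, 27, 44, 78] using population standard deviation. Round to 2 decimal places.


Mean = (56 + 27 + 44 + 78) / 4 = 51.25
Variance = sum((x_i - mean)^2) / n = 344.6875
Std = sqrt(344.6875) = 18.5658
Z = (x - mean) / std
= (56 - 51.25) / 18.5658
= 4.75 / 18.5658
= 0.26

0.26


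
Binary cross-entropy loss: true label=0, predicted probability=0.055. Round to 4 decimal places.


For y=0: Loss = -log(1-p)
= -log(1 - 0.055)
= -log(0.945)
= -(-0.0566)
= 0.0566

0.0566


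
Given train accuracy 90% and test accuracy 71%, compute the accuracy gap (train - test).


Gap = train_accuracy - test_accuracy
= 90 - 71
= 19%
This gap suggests the model is overfitting.

19


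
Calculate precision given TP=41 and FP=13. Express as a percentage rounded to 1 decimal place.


Precision = TP / (TP + FP) * 100
= 41 / (41 + 13)
= 41 / 54
= 0.7593
= 75.9%

75.9


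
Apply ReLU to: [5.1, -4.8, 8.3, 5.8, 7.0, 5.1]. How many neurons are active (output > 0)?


ReLU(x) = max(0, x) for each element:
ReLU(5.1) = 5.1
ReLU(-4.8) = 0
ReLU(8.3) = 8.3
ReLU(5.8) = 5.8
ReLU(7.0) = 7.0
ReLU(5.1) = 5.1
Active neurons (>0): 5

5


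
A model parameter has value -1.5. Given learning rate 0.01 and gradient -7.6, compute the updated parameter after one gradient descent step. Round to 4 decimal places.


w_new = w_old - lr * gradient
= -1.5 - 0.01 * -7.6
= -1.5 - (-0.076)
= -1.4240

-1.4240


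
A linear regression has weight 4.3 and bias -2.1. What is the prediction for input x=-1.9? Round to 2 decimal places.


y = 4.3 * -1.9 + (-2.1)
= -8.17 + (-2.1)
= -10.27

-10.27


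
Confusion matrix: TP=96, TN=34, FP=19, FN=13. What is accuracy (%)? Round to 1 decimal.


Accuracy = (TP + TN) / (TP + TN + FP + FN) * 100
= (96 + 34) / (96 + 34 + 19 + 13)
= 130 / 162
= 0.8025
= 80.2%

80.2


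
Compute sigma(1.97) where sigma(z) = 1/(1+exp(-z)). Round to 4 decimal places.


sigmoid(z) = 1 / (1 + exp(-z))
exp(-(1.97)) = exp(-1.97) = 0.1395
1 + 0.1395 = 1.1395
1 / 1.1395 = 0.8776

0.8776


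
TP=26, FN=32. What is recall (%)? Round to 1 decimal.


Recall = TP / (TP + FN) * 100
= 26 / (26 + 32)
= 26 / 58
= 0.4483
= 44.8%

44.8


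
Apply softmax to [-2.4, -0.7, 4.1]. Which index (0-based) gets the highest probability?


Softmax is a monotonic transformation, so it preserves the argmax.
We need to find the index of the maximum logit.
Index 0: -2.4
Index 1: -0.7
Index 2: 4.1
Maximum logit = 4.1 at index 2

2


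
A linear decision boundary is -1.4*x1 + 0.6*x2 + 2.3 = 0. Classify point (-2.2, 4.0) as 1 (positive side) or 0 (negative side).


Compute -1.4 * -2.2 + 0.6 * 4.0 + 2.3
= 3.08 + 2.4 + 2.3
= 7.78
Since 7.78 >= 0, the point is on the positive side.

1
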